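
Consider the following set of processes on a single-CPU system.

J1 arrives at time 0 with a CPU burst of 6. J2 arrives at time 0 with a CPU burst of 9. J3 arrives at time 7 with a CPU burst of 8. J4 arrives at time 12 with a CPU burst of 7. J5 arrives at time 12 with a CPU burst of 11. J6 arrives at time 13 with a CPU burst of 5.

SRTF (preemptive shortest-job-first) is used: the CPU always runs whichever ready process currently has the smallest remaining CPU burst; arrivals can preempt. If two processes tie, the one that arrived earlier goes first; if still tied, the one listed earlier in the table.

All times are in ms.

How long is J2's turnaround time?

15

Timeline: | J1 0-6 | J2 6-15 | J6 15-20 | J4 20-27 | J3 27-35 | J5 35-46 |
Completion: J1=6  J2=15  J3=35  J4=27  J5=46  J6=20
Turnaround (C−A): J1=6  J2=15  J3=28  J4=15  J5=34  J6=7
Turnaround(J2) = completion − arrival = 15 − 0 = 15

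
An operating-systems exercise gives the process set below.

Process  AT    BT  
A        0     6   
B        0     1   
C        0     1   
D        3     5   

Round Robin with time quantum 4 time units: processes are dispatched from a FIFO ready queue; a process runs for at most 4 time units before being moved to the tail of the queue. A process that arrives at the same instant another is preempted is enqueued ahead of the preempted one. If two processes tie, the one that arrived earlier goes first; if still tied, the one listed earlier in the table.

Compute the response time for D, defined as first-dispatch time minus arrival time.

3

Schedule: | A 0-4 | B 4-5 | C 5-6 | D 6-10 | A 10-12 | D 12-13 |
Completion: A=12  B=5  C=6  D=13
Response(D) = first start − arrival = 6 − 3 = 3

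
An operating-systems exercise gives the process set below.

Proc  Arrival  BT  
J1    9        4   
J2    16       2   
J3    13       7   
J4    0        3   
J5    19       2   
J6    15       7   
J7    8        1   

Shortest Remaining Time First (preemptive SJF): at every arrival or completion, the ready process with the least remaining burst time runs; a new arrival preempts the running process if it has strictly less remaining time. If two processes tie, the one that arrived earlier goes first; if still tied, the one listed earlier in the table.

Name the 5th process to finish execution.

Schedule: | J4 0-3 | idle 3-8 | J7 8-9 | J1 9-13 | J3 13-16 | J2 16-18 | J3 18-19 | J5 19-21 | J3 21-24 | J6 24-31 |
Completion: J1=13  J2=18  J3=24  J4=3  J5=21  J6=31  J7=9
Finish order: J4 → J7 → J1 → J2 → J5 → J3 → J6

J5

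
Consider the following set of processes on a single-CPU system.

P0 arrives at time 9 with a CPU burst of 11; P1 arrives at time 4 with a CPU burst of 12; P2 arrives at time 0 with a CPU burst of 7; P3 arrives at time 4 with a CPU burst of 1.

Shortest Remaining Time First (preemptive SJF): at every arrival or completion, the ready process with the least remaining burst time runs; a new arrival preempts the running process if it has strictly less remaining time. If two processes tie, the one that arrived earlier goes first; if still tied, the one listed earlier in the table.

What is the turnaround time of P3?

Schedule: | P2 0-4 | P3 4-5 | P2 5-8 | P1 8-20 | P0 20-31 |
Completion: P0=31  P1=20  P2=8  P3=5
Turnaround (C−A): P0=22  P1=16  P2=8  P3=1
Turnaround(P3) = completion − arrival = 5 − 4 = 1

1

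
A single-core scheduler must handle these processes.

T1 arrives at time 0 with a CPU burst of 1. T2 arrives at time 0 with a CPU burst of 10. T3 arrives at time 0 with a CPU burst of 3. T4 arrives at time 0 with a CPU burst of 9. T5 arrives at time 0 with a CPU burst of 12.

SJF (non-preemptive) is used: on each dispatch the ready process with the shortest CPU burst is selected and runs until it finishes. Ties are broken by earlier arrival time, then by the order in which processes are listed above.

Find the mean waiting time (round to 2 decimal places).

Timeline: | T1 0-1 | T3 1-4 | T4 4-13 | T2 13-23 | T5 23-35 |
Completion: T1=1  T2=23  T3=4  T4=13  T5=35
Turnaround (C−A): T1=1  T2=23  T3=4  T4=13  T5=35
Waiting times: T1=0, T2=13, T3=1, T4=4, T5=23
Average waiting = (0+13+1+4+23) / 5 = 41/5 = 8.20

8.20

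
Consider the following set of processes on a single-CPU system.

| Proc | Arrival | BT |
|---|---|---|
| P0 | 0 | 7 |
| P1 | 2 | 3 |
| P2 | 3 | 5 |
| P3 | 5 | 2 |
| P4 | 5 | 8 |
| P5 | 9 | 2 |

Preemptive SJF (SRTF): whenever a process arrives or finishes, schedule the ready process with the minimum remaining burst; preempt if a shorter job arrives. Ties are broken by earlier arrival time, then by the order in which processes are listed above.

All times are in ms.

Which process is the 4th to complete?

P0

Gantt: | P0 0-2 | P1 2-5 | P3 5-7 | P0 7-9 | P5 9-11 | P0 11-14 | P2 14-19 | P4 19-27 |
Completion: P0=14  P1=5  P2=19  P3=7  P4=27  P5=11
Turnaround (C−A): P0=14  P1=3  P2=16  P3=2  P4=22  P5=2
Finish order: P1 → P3 → P5 → P0 → P2 → P4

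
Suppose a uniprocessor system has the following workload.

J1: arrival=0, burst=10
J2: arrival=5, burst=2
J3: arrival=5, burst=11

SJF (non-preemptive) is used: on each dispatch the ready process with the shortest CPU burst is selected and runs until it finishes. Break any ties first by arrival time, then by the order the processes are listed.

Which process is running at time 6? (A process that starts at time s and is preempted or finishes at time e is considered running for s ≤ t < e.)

Gantt: | J1 0-10 | J2 10-12 | J3 12-23 |
Completion: J1=10  J2=12  J3=23
Turnaround (C−A): J1=10  J2=7  J3=18

J1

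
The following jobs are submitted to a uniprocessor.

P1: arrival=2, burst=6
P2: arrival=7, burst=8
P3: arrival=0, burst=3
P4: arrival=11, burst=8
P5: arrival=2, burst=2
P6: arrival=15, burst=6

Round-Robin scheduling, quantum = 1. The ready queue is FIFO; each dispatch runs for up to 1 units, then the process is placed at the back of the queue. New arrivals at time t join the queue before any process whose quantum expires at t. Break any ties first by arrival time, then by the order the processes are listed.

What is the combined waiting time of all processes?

Schedule: | P3 0-2 | P1 2-3 | P5 3-4 | P3 4-5 | P1 5-6 | P5 6-7 | P1 7-8 | P2 8-9 | P1 9-10 | P2 10-11 | P1 11-12 | P4 12-13 | P2 13-14 | P1 14-15 | P4 15-16 | P2 16-17 | P6 17-18 | P4 18-19 | P2 19-20 | P6 20-21 | P4 21-22 | P2 22-23 | P6 23-24 | P4 24-25 | P2 25-26 | P6 26-27 | P4 27-28 | P2 28-29 | P6 29-30 | P4 30-31 | P6 31-32 | P4 32-33 |
Completion: P1=15  P2=29  P3=5  P4=33  P5=7  P6=32
Waiting = turnaround − burst: P1=7, P2=14, P3=2, P4=14, P5=3, P6=11
Total waiting = 7 + 14 + 2 + 14 + 3 + 11 = 51

51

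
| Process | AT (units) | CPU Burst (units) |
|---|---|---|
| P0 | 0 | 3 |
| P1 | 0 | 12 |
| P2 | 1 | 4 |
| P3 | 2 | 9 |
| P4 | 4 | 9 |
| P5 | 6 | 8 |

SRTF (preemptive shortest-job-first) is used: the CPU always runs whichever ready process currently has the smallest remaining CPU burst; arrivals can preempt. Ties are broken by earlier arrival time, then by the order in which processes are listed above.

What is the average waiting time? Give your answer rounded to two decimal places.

11.50

Schedule: | P0 0-3 | P2 3-7 | P5 7-15 | P3 15-24 | P4 24-33 | P1 33-45 |
Completion: P0=3  P1=45  P2=7  P3=24  P4=33  P5=15
Waiting times: P0=0, P1=33, P2=2, P3=13, P4=20, P5=1
Average waiting = (0+33+2+13+20+1) / 6 = 69/6 = 11.50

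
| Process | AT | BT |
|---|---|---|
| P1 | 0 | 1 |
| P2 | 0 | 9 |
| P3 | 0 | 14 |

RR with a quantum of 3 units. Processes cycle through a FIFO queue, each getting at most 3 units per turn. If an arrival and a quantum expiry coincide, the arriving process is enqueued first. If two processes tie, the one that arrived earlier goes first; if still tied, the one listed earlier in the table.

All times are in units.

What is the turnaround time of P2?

16

Schedule: | P1 0-1 | P2 1-4 | P3 4-7 | P2 7-10 | P3 10-13 | P2 13-16 | P3 16-24 |
Completion: P1=1  P2=16  P3=24
Turnaround (C−A): P1=1  P2=16  P3=24
Turnaround(P2) = completion − arrival = 16 − 0 = 16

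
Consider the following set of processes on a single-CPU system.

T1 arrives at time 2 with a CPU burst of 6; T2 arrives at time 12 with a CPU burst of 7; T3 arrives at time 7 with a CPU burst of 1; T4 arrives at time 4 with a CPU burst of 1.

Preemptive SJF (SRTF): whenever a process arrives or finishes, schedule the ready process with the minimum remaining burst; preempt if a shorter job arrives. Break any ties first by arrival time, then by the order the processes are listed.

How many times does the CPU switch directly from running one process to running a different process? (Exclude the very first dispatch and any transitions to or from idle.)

4

Schedule: | idle 0-2 | T1 2-4 | T4 4-5 | T1 5-7 | T3 7-8 | T1 8-10 | idle 10-12 | T2 12-19 |
Completion: T1=10  T2=19  T3=8  T4=5
Turnaround (C−A): T1=8  T2=7  T3=1  T4=1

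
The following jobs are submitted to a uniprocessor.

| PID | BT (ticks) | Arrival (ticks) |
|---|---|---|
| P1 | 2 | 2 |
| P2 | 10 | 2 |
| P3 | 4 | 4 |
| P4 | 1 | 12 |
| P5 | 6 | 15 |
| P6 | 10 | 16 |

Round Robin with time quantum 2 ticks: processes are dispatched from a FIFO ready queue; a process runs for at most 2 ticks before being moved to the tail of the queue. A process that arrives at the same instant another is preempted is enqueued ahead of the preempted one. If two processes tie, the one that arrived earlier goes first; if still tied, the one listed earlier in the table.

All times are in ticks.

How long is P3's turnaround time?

Schedule: | idle 0-2 | P1 2-4 | P2 4-6 | P3 6-8 | P2 8-10 | P3 10-12 | P2 12-14 | P4 14-15 | P2 15-17 | P5 17-19 | P6 19-21 | P2 21-23 | P5 23-25 | P6 25-27 | P5 27-29 | P6 29-35 |
Completion: P1=4  P2=23  P3=12  P4=15  P5=29  P6=35
Turnaround (C−A): P1=2  P2=21  P3=8  P4=3  P5=14  P6=19
Turnaround(P3) = completion − arrival = 12 − 4 = 8

8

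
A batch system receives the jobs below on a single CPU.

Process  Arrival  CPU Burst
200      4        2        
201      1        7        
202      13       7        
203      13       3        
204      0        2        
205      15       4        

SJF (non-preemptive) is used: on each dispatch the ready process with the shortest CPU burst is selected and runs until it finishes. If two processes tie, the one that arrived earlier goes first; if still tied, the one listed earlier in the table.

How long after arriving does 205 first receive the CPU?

Gantt: | 204 0-2 | 201 2-9 | 200 9-11 | idle 11-13 | 203 13-16 | 205 16-20 | 202 20-27 |
Completion: 200=11  201=9  202=27  203=16  204=2  205=20
Turnaround (C−A): 200=7  201=8  202=14  203=3  204=2  205=5
Response(205) = first start − arrival = 16 − 15 = 1

1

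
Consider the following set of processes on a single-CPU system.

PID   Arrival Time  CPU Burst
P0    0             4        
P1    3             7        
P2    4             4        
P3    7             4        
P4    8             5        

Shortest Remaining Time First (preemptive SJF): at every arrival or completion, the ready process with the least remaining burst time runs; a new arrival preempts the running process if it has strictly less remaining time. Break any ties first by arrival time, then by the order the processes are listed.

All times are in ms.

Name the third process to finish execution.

Gantt: | P0 0-4 | P2 4-8 | P3 8-12 | P4 12-17 | P1 17-24 |
Completion: P0=4  P1=24  P2=8  P3=12  P4=17
Finish order: P0 → P2 → P3 → P4 → P1

P3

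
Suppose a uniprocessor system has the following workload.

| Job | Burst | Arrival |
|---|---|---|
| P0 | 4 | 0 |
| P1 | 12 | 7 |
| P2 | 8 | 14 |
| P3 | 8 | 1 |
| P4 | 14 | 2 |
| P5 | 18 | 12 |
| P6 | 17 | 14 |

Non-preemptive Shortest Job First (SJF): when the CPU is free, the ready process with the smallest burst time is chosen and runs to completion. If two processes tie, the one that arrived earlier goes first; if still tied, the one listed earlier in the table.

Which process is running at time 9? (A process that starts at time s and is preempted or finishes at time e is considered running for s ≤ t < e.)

P3

Timeline: | P0 0-4 | P3 4-12 | P1 12-24 | P2 24-32 | P4 32-46 | P6 46-63 | P5 63-81 |
Completion: P0=4  P1=24  P2=32  P3=12  P4=46  P5=81  P6=63
Turnaround (C−A): P0=4  P1=17  P2=18  P3=11  P4=44  P5=69  P6=49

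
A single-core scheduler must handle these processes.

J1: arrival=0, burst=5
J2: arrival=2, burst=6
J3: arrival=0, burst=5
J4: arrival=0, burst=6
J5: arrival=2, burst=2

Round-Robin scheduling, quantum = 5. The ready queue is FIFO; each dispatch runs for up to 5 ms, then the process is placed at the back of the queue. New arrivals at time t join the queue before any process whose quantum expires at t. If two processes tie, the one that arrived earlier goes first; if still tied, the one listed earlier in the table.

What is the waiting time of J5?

Schedule: | J1 0-5 | J3 5-10 | J4 10-15 | J2 15-20 | J5 20-22 | J4 22-23 | J2 23-24 |
Completion: J1=5  J2=24  J3=10  J4=23  J5=22
Waiting(J5) = turnaround − burst = 20 − 2 = 18

18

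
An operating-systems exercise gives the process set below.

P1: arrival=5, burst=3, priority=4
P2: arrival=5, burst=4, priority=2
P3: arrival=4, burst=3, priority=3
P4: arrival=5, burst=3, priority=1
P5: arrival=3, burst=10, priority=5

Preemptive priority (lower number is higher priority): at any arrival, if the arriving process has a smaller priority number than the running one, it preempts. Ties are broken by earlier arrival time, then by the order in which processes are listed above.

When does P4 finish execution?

Timeline: | idle 0-3 | P5 3-4 | P3 4-5 | P4 5-8 | P2 8-12 | P3 12-14 | P1 14-17 | P5 17-26 |
Completion: P1=17  P2=12  P3=14  P4=8  P5=26
Turnaround (C−A): P1=12  P2=7  P3=10  P4=3  P5=23

8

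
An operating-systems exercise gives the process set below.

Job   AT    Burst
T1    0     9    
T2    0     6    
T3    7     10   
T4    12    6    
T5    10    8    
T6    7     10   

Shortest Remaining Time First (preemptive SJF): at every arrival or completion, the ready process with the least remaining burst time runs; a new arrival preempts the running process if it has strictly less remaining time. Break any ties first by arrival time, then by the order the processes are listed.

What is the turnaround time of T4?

Timeline: | T2 0-6 | T1 6-15 | T4 15-21 | T5 21-29 | T3 29-39 | T6 39-49 |
Completion: T1=15  T2=6  T3=39  T4=21  T5=29  T6=49
Turnaround (C−A): T1=15  T2=6  T3=32  T4=9  T5=19  T6=42
Turnaround(T4) = completion − arrival = 21 − 12 = 9

9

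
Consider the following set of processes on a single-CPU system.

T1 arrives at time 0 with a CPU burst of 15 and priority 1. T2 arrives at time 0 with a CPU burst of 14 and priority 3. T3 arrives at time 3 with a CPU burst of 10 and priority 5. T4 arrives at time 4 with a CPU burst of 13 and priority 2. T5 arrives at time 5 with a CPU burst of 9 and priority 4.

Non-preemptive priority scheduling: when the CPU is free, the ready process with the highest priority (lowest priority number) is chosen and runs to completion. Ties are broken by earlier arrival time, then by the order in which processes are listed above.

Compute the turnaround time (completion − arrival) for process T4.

Gantt: | T1 0-15 | T4 15-28 | T2 28-42 | T5 42-51 | T3 51-61 |
Completion: T1=15  T2=42  T3=61  T4=28  T5=51
Turnaround (C−A): T1=15  T2=42  T3=58  T4=24  T5=46
Turnaround(T4) = completion − arrival = 28 − 4 = 24

24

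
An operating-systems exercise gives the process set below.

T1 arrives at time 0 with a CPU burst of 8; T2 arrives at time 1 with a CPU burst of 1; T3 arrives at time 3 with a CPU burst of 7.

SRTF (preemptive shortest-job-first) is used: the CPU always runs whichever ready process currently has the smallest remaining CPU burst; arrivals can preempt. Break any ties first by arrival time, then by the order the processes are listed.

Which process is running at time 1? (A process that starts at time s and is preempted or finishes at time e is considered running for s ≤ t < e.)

T2

Gantt: | T1 0-1 | T2 1-2 | T1 2-9 | T3 9-16 |
Completion: T1=9  T2=2  T3=16
Turnaround (C−A): T1=9  T2=1  T3=13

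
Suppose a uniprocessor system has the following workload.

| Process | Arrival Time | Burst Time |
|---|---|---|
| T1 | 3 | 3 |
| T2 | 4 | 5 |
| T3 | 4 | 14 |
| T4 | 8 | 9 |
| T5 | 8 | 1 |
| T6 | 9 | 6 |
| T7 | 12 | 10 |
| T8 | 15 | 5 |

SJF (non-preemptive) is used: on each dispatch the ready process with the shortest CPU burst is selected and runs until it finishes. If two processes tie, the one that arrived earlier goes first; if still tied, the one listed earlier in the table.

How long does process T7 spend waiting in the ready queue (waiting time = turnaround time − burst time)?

20

Schedule: | idle 0-3 | T1 3-6 | T2 6-11 | T5 11-12 | T6 12-18 | T8 18-23 | T4 23-32 | T7 32-42 | T3 42-56 |
Completion: T1=6  T2=11  T3=56  T4=32  T5=12  T6=18  T7=42  T8=23
Turnaround (C−A): T1=3  T2=7  T3=52  T4=24  T5=4  T6=9  T7=30  T8=8
Waiting(T7) = turnaround − burst = 30 − 10 = 20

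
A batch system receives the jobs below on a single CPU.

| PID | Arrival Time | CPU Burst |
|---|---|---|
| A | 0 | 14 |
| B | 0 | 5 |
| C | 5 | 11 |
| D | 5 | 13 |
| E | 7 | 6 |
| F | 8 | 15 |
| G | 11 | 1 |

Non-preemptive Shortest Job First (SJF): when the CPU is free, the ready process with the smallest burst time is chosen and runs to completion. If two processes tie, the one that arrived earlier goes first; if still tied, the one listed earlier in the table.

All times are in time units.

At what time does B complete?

Schedule: | B 0-5 | C 5-16 | G 16-17 | E 17-23 | D 23-36 | A 36-50 | F 50-65 |
Completion: A=50  B=5  C=16  D=36  E=23  F=65  G=17
Turnaround (C−A): A=50  B=5  C=11  D=31  E=16  F=57  G=6

5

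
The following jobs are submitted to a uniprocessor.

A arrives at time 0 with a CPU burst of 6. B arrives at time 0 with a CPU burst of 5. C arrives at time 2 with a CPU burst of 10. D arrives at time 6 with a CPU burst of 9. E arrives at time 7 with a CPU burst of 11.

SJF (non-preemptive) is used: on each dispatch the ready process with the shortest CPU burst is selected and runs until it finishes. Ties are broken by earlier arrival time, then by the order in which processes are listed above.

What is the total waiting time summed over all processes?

Schedule: | B 0-5 | A 5-11 | D 11-20 | C 20-30 | E 30-41 |
Completion: A=11  B=5  C=30  D=20  E=41
Turnaround (C−A): A=11  B=5  C=28  D=14  E=34
Waiting = turnaround − burst: A=5, B=0, C=18, D=5, E=23
Total waiting = 5 + 0 + 18 + 5 + 23 = 51

51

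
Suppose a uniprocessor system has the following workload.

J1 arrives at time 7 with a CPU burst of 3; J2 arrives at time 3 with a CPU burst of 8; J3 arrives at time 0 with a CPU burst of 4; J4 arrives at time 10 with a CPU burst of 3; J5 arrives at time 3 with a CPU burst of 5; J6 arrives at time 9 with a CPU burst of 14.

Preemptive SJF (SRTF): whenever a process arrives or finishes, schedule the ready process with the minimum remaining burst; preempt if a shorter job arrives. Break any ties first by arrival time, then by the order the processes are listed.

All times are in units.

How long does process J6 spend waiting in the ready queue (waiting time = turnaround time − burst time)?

14

Timeline: | J3 0-4 | J5 4-9 | J1 9-12 | J4 12-15 | J2 15-23 | J6 23-37 |
Completion: J1=12  J2=23  J3=4  J4=15  J5=9  J6=37
Waiting(J6) = turnaround − burst = 28 − 14 = 14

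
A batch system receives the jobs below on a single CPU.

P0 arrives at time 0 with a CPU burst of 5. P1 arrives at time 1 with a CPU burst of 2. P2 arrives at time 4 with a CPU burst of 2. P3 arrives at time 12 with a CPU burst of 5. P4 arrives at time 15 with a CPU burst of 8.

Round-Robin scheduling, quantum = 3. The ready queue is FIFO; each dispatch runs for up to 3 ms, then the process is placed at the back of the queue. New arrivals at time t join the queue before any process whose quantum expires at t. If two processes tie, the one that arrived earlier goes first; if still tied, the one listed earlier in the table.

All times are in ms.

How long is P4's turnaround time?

Schedule: | P0 0-3 | P1 3-5 | P0 5-7 | P2 7-9 | idle 9-12 | P3 12-15 | P4 15-18 | P3 18-20 | P4 20-25 |
Completion: P0=7  P1=5  P2=9  P3=20  P4=25
Turnaround (C−A): P0=7  P1=4  P2=5  P3=8  P4=10
Turnaround(P4) = completion − arrival = 25 − 15 = 10

10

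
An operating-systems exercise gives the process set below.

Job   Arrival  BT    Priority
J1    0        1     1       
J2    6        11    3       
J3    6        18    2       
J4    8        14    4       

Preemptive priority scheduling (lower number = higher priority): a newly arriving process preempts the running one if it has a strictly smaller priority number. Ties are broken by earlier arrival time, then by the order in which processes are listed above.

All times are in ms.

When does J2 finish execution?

Timeline: | J1 0-1 | idle 1-6 | J3 6-24 | J2 24-35 | J4 35-49 |
Completion: J1=1  J2=35  J3=24  J4=49

35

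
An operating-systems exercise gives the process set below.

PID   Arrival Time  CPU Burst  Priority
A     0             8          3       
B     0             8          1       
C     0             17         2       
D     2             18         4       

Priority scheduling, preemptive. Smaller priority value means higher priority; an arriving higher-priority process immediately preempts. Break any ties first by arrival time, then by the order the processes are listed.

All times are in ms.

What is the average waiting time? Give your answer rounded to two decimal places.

16.00

Schedule: | B 0-8 | C 8-25 | A 25-33 | D 33-51 |
Completion: A=33  B=8  C=25  D=51
Turnaround (C−A): A=33  B=8  C=25  D=49
Waiting times: A=25, B=0, C=8, D=31
Average waiting = (25+0+8+31) / 4 = 64/4 = 16.00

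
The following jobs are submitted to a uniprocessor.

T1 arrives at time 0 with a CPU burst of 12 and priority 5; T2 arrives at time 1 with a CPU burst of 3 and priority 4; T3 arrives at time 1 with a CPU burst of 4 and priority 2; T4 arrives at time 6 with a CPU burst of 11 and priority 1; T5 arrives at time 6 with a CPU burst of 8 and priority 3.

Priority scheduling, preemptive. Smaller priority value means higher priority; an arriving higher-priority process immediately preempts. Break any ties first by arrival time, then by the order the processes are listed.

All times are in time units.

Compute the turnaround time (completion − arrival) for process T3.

4

Gantt: | T1 0-1 | T3 1-5 | T2 5-6 | T4 6-17 | T5 17-25 | T2 25-27 | T1 27-38 |
Completion: T1=38  T2=27  T3=5  T4=17  T5=25
Turnaround (C−A): T1=38  T2=26  T3=4  T4=11  T5=19
Turnaround(T3) = completion − arrival = 5 − 1 = 4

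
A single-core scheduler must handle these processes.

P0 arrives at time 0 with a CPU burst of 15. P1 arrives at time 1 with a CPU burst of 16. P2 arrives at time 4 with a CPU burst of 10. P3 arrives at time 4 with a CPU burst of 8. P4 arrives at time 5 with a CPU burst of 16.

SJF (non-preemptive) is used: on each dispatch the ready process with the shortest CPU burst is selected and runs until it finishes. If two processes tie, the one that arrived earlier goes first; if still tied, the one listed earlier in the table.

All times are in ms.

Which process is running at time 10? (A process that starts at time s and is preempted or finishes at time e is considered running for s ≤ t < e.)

Schedule: | P0 0-15 | P3 15-23 | P2 23-33 | P1 33-49 | P4 49-65 |
Completion: P0=15  P1=49  P2=33  P3=23  P4=65
Turnaround (C−A): P0=15  P1=48  P2=29  P3=19  P4=60

P0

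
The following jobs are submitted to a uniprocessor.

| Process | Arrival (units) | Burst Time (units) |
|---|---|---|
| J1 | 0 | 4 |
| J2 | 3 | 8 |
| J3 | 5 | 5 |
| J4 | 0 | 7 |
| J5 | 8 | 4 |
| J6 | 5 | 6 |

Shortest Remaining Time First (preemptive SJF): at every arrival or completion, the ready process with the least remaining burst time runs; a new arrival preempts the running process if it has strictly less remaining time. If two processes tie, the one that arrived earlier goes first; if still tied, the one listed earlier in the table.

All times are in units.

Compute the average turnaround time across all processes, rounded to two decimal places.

Schedule: | J1 0-4 | J4 4-5 | J3 5-10 | J5 10-14 | J4 14-20 | J6 20-26 | J2 26-34 |
Completion: J1=4  J2=34  J3=10  J4=20  J5=14  J6=26
Turnaround (C−A): J1=4  J2=31  J3=5  J4=20  J5=6  J6=21
Turnaround times: J1=4, J2=31, J3=5, J4=20, J5=6, J6=21
Average turnaround = (4+31+5+20+6+21) / 6 = 87/6 = 14.50

14.50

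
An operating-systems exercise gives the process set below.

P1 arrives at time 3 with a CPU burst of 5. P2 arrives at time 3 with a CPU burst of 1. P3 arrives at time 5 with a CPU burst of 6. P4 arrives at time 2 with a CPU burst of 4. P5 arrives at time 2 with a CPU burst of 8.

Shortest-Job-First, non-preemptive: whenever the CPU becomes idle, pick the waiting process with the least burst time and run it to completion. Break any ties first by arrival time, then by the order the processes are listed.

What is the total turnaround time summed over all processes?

Schedule: | idle 0-2 | P4 2-6 | P2 6-7 | P1 7-12 | P3 12-18 | P5 18-26 |
Completion: P1=12  P2=7  P3=18  P4=6  P5=26
Turnaround = completion − arrival: P1=9, P2=4, P3=13, P4=4, P5=24
Total turnaround = 9 + 4 + 13 + 4 + 24 = 54

54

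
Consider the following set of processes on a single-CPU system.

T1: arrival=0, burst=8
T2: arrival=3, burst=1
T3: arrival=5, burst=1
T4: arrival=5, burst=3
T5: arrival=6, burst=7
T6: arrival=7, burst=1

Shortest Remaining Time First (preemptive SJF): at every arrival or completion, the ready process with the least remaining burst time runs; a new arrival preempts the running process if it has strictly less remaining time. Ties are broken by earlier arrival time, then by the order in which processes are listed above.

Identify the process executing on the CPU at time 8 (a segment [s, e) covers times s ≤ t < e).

Timeline: | T1 0-3 | T2 3-4 | T1 4-5 | T3 5-6 | T4 6-7 | T6 7-8 | T4 8-10 | T1 10-14 | T5 14-21 |
Completion: T1=14  T2=4  T3=6  T4=10  T5=21  T6=8

T4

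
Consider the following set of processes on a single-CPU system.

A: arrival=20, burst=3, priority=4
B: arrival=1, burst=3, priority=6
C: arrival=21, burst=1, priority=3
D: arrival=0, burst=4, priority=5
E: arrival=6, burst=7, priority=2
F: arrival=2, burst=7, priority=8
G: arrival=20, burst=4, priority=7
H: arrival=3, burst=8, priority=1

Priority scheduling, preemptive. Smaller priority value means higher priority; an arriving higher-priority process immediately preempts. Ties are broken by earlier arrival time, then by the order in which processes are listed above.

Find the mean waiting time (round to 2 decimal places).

9.63

Gantt: | D 0-3 | H 3-11 | E 11-18 | D 18-19 | B 19-20 | A 20-21 | C 21-22 | A 22-24 | B 24-26 | G 26-30 | F 30-37 |
Completion: A=24  B=26  C=22  D=19  E=18  F=37  G=30  H=11
Turnaround (C−A): A=4  B=25  C=1  D=19  E=12  F=35  G=10  H=8
Waiting times: A=1, B=22, C=0, D=15, E=5, F=28, G=6, H=0
Average waiting = (1+22+0+15+5+28+6+0) / 8 = 77/8 = 9.63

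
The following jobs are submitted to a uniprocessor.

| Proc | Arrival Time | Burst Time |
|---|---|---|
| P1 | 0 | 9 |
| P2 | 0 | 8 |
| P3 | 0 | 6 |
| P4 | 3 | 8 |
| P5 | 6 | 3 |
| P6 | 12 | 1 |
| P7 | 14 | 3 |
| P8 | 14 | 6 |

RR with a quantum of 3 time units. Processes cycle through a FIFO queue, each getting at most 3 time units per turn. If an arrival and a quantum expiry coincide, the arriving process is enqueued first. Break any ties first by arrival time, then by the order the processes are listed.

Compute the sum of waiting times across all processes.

Timeline: | P1 0-3 | P2 3-6 | P3 6-9 | P4 9-12 | P1 12-15 | P5 15-18 | P2 18-21 | P3 21-24 | P6 24-25 | P4 25-28 | P7 28-31 | P8 31-34 | P1 34-37 | P2 37-39 | P4 39-41 | P8 41-44 |
Completion: P1=37  P2=39  P3=24  P4=41  P5=18  P6=25  P7=31  P8=44
Turnaround (C−A): P1=37  P2=39  P3=24  P4=38  P5=12  P6=13  P7=17  P8=30
Waiting = turnaround − burst: P1=28, P2=31, P3=18, P4=30, P5=9, P6=12, P7=14, P8=24
Total waiting = 28 + 31 + 18 + 30 + 9 + 12 + 14 + 24 = 166

166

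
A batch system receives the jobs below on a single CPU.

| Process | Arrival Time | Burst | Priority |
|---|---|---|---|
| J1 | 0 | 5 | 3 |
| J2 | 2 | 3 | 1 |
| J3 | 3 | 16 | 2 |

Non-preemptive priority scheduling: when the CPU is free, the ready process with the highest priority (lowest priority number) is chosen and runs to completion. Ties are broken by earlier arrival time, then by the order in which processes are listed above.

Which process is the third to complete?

J3

Gantt: | J1 0-5 | J2 5-8 | J3 8-24 |
Completion: J1=5  J2=8  J3=24
Turnaround (C−A): J1=5  J2=6  J3=21
Finish order: J1 → J2 → J3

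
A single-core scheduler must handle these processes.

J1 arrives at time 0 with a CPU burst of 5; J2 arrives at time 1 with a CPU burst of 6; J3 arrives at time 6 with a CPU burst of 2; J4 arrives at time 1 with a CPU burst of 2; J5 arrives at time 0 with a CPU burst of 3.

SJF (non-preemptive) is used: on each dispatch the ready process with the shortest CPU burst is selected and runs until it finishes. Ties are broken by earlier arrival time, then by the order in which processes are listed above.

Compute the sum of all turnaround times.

Gantt: | J5 0-3 | J4 3-5 | J1 5-10 | J3 10-12 | J2 12-18 |
Completion: J1=10  J2=18  J3=12  J4=5  J5=3
Turnaround (C−A): J1=10  J2=17  J3=6  J4=4  J5=3
Turnaround = completion − arrival: J1=10, J2=17, J3=6, J4=4, J5=3
Total turnaround = 10 + 17 + 6 + 4 + 3 = 40

40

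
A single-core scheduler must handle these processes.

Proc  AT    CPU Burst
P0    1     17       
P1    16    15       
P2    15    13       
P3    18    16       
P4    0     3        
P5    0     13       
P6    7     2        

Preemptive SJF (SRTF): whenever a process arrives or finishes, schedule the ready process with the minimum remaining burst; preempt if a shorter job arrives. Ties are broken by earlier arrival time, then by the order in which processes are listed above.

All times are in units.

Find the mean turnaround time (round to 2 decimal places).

Schedule: | P4 0-3 | P5 3-7 | P6 7-9 | P5 9-18 | P2 18-31 | P1 31-46 | P3 46-62 | P0 62-79 |
Completion: P0=79  P1=46  P2=31  P3=62  P4=3  P5=18  P6=9
Turnaround times: P0=78, P1=30, P2=16, P3=44, P4=3, P5=18, P6=2
Average turnaround = (78+30+16+44+3+18+2) / 7 = 191/7 = 27.29

27.29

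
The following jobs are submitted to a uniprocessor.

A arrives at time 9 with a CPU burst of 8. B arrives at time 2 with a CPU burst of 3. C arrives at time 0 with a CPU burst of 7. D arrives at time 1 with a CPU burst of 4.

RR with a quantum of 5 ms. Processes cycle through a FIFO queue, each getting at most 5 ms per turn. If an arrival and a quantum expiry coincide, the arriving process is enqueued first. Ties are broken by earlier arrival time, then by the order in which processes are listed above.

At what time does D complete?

Gantt: | C 0-5 | D 5-9 | B 9-12 | C 12-14 | A 14-22 |
Completion: A=22  B=12  C=14  D=9

9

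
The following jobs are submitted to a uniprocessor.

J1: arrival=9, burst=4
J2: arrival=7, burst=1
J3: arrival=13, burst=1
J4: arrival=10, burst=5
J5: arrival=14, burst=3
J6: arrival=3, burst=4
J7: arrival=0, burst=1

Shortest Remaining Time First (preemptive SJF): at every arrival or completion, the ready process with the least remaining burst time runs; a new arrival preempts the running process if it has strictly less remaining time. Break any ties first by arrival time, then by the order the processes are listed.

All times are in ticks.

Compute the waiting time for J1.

Gantt: | J7 0-1 | idle 1-3 | J6 3-7 | J2 7-8 | idle 8-9 | J1 9-13 | J3 13-14 | J5 14-17 | J4 17-22 |
Completion: J1=13  J2=8  J3=14  J4=22  J5=17  J6=7  J7=1
Turnaround (C−A): J1=4  J2=1  J3=1  J4=12  J5=3  J6=4  J7=1
Waiting(J1) = turnaround − burst = 4 − 4 = 0

0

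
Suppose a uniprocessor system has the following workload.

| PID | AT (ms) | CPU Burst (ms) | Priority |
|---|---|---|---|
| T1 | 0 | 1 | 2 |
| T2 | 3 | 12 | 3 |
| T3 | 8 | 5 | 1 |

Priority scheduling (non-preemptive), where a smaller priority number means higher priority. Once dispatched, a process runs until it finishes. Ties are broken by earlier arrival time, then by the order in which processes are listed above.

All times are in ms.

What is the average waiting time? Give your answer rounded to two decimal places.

2.33

Schedule: | T1 0-1 | idle 1-3 | T2 3-15 | T3 15-20 |
Completion: T1=1  T2=15  T3=20
Turnaround (C−A): T1=1  T2=12  T3=12
Waiting times: T1=0, T2=0, T3=7
Average waiting = (0+0+7) / 3 = 7/3 = 2.33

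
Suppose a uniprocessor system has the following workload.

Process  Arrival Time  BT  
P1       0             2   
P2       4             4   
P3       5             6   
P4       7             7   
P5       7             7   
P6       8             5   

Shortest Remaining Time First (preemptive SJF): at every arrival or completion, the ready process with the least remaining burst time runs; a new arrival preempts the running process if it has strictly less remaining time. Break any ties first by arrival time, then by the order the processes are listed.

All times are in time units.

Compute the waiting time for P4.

12

Schedule: | P1 0-2 | idle 2-4 | P2 4-8 | P6 8-13 | P3 13-19 | P4 19-26 | P5 26-33 |
Completion: P1=2  P2=8  P3=19  P4=26  P5=33  P6=13
Turnaround (C−A): P1=2  P2=4  P3=14  P4=19  P5=26  P6=5
Waiting(P4) = turnaround − burst = 19 − 7 = 12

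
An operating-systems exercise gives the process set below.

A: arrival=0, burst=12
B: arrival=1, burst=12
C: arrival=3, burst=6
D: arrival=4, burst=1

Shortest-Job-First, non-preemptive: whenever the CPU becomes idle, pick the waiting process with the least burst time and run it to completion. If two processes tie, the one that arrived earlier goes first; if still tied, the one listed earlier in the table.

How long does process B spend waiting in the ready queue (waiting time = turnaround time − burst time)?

18

Schedule: | A 0-12 | D 12-13 | C 13-19 | B 19-31 |
Completion: A=12  B=31  C=19  D=13
Turnaround (C−A): A=12  B=30  C=16  D=9
Waiting(B) = turnaround − burst = 30 − 12 = 18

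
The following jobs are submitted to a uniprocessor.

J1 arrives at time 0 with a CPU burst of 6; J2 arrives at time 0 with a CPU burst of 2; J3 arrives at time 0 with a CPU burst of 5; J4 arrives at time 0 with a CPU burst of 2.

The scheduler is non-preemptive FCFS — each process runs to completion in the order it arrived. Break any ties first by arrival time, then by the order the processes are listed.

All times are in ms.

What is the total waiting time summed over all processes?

27

Schedule: | J1 0-6 | J2 6-8 | J3 8-13 | J4 13-15 |
Completion: J1=6  J2=8  J3=13  J4=15
Waiting = turnaround − burst: J1=0, J2=6, J3=8, J4=13
Total waiting = 0 + 6 + 8 + 13 = 27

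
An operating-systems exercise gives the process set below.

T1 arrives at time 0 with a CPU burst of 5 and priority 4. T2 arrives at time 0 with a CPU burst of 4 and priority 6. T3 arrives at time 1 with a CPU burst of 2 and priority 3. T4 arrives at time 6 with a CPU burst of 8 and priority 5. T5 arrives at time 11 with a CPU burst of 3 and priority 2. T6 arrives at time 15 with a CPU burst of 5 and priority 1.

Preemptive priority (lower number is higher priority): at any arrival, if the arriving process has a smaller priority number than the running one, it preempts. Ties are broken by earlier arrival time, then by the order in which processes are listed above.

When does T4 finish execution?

23

Schedule: | T1 0-1 | T3 1-3 | T1 3-7 | T4 7-11 | T5 11-14 | T4 14-15 | T6 15-20 | T4 20-23 | T2 23-27 |
Completion: T1=7  T2=27  T3=3  T4=23  T5=14  T6=20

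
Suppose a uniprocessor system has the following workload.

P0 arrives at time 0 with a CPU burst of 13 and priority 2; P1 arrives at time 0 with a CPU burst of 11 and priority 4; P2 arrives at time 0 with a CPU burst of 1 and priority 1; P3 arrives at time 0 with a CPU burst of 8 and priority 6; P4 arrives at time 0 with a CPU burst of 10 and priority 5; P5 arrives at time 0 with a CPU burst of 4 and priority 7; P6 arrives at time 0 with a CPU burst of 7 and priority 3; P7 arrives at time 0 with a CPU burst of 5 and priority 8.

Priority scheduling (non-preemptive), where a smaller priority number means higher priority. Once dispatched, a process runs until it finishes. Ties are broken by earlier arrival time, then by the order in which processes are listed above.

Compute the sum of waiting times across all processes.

Timeline: | P2 0-1 | P0 1-14 | P6 14-21 | P1 21-32 | P4 32-42 | P3 42-50 | P5 50-54 | P7 54-59 |
Completion: P0=14  P1=32  P2=1  P3=50  P4=42  P5=54  P6=21  P7=59
Waiting = turnaround − burst: P0=1, P1=21, P2=0, P3=42, P4=32, P5=50, P6=14, P7=54
Total waiting = 1 + 21 + 0 + 42 + 32 + 50 + 14 + 54 = 214

214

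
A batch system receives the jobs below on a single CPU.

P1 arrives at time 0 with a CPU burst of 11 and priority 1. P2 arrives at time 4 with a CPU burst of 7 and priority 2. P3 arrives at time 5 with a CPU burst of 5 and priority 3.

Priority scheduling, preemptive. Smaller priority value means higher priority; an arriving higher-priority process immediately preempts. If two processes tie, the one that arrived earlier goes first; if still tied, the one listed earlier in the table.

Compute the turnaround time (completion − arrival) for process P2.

14

Timeline: | P1 0-11 | P2 11-18 | P3 18-23 |
Completion: P1=11  P2=18  P3=23
Turnaround(P2) = completion − arrival = 18 − 4 = 14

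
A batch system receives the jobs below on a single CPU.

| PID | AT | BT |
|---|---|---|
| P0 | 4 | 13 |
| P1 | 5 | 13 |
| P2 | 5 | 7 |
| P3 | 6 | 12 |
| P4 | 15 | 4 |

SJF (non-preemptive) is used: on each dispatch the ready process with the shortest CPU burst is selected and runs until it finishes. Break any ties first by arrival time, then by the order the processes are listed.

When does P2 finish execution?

28

Gantt: | idle 0-4 | P0 4-17 | P4 17-21 | P2 21-28 | P3 28-40 | P1 40-53 |
Completion: P0=17  P1=53  P2=28  P3=40  P4=21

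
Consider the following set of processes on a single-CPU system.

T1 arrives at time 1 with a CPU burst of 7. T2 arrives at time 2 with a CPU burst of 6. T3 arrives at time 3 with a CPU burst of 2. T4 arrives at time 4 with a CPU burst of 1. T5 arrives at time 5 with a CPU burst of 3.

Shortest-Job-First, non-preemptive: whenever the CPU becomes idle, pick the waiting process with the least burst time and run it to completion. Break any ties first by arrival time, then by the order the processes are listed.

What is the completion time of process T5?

14

Gantt: | idle 0-1 | T1 1-8 | T4 8-9 | T3 9-11 | T5 11-14 | T2 14-20 |
Completion: T1=8  T2=20  T3=11  T4=9  T5=14
Turnaround (C−A): T1=7  T2=18  T3=8  T4=5  T5=9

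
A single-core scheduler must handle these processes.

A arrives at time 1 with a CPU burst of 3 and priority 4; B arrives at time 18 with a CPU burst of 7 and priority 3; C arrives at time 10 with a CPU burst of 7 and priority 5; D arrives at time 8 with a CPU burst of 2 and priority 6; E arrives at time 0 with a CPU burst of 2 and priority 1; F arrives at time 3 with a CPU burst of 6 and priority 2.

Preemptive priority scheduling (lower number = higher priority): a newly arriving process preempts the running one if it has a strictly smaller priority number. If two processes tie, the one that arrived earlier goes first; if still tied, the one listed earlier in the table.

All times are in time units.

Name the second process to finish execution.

F

Schedule: | E 0-2 | A 2-3 | F 3-9 | A 9-11 | C 11-18 | B 18-25 | D 25-27 |
Completion: A=11  B=25  C=18  D=27  E=2  F=9
Turnaround (C−A): A=10  B=7  C=8  D=19  E=2  F=6
Finish order: E → F → A → C → B → D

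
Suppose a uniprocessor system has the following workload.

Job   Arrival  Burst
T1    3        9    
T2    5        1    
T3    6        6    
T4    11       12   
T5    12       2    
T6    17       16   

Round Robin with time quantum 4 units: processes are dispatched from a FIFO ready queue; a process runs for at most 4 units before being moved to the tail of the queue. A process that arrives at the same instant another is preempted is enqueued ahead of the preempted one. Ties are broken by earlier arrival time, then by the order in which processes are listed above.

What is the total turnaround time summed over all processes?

Timeline: | idle 0-3 | T1 3-7 | T2 7-8 | T3 8-12 | T1 12-16 | T4 16-20 | T5 20-22 | T3 22-24 | T1 24-25 | T6 25-29 | T4 29-33 | T6 33-37 | T4 37-41 | T6 41-49 |
Completion: T1=25  T2=8  T3=24  T4=41  T5=22  T6=49
Turnaround (C−A): T1=22  T2=3  T3=18  T4=30  T5=10  T6=32
Turnaround = completion − arrival: T1=22, T2=3, T3=18, T4=30, T5=10, T6=32
Total turnaround = 22 + 3 + 18 + 30 + 10 + 32 = 115

115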